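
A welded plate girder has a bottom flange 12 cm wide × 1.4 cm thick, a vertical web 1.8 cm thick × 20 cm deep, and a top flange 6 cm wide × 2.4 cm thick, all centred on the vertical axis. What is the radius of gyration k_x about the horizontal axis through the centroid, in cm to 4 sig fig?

Split into non-overlapping primitives; take the origin at the lower-left of the bounding box.
Bottom plate: 12 × 1.4, A = 16.8 cm², y = 0.7 cm, Ī = 2.744 cm⁴.
Web plate: 1.8 × 20, A = 36 cm², y = 11.4 cm, Ī = 1 200 cm⁴.
Top plate: 6 × 2.4, A = 14.4 cm², y = 22.6 cm, Ī = 6.912 cm⁴.
Centroid: ȳ = ΣA·y / ΣA = 11.125 cm.
Transfer each piece to the horizontal axis through the centroid using Ī + A·d² with d = y − 11.125:
  bottom plate: d = -10.425 cm → contributes +1828.58 cm⁴
  web plate: d = 0.275 cm → contributes +1202.72 cm⁴
  top plate: d = 11.475 cm → contributes +1903.04 cm⁴
Total I = 4934.34 cm⁴.
Radius of gyration: k = √(I/A) = √(4934.34 / 67.2) = 8.569 cm.

k_x ≈ 8.569 cm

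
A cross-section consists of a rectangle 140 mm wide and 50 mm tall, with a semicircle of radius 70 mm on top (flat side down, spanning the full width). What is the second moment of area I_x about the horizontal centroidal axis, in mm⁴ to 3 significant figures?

Split into non-overlapping primitives; take the origin at the lower-left of the bounding box.
Rectangular body: 140 × 50, A = 7 000 mm², y = 25 mm, Ī = 1 458 333 mm⁴.
Semicircular cap: semicircle r = 70, A = 7696.9 mm², y = 79.709 mm, Ī = 2 635 265 mm⁴.
Centroid: ȳ = ΣA·y / ΣA = 53.652 mm.
Transfer each piece to the horizontal centroidal axis using Ī + A·d² with d = y − 53.652:
  rectangular body: d = -28.652 mm → contributes +7 204 718 mm⁴
  semicircular cap: d = 26.057 mm → contributes +7 861 353 mm⁴
Total I = 15 066 071 mm⁴.

I_x ≈ 1.51 × 10⁷ mm⁴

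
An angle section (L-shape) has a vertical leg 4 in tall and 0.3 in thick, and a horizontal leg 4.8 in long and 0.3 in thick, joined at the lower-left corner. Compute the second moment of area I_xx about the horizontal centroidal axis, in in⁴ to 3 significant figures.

I_xx ≈ 3.78 in⁴

Treat the section as a set of non-overlapping primitives; coordinates are from the bounding-box lower-left.
Vertical leg: 0.3 × 4, A = 1.2 in², y = 2 in, Ī = 1.6 in⁴.
Horizontal leg (remainder): 4.5 × 0.3, A = 1.35 in², y = 0.15 in, Ī = 0.010125 in⁴.
Centroid: ȳ = ΣA·y / ΣA = 1.0206 in.
Transfer each piece to the horizontal centroidal axis using Ī + A·d² with d = y − 1.0206:
  vertical leg: d = 0.97941 in → contributes +2.7511 in⁴
  horizontal leg (remainder): d = -0.87059 in → contributes +1.0333 in⁴
Total I = 3.7844 in⁴.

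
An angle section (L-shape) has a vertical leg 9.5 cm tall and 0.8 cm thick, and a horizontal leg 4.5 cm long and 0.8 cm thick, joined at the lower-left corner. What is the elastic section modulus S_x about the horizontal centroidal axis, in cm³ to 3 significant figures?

Treat the section as a set of non-overlapping primitives; coordinates are from the bounding-box lower-left.
Vertical leg: 0.8 × 9.5, A = 7.6 cm², y = 4.75 cm, Ī = 57.158 cm⁴.
Horizontal leg (remainder): 3.7 × 0.8, A = 2.96 cm², y = 0.4 cm, Ī = 0.15787 cm⁴.
Centroid: ȳ = ΣA·y / ΣA = 3.5307 cm.
Transfer each piece to the horizontal centroidal axis using Ī + A·d² with d = y − 3.5307:
  vertical leg: d = 1.2193 cm → contributes +68.458 cm⁴
  horizontal leg (remainder): d = -3.1307 cm → contributes +29.169 cm⁴
Total I = 97.627 cm⁴.
Extreme fibre distance c = 5.9693 cm; S = I/c = 16.355 cm³.

S_x ≈ 16.4 cm³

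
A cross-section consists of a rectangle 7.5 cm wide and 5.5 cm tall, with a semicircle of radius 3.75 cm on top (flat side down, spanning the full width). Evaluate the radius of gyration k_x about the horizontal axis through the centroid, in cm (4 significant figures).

k_x ≈ 2.503 cm

Decompose the section into non-overlapping parts with the origin at the bottom-left of its bounding rectangle.
Rectangular body: 7.5 × 5.5, A = 41.25 cm², y = 2.75 cm, Ī = 103.984 cm⁴.
Semicircular cap: semicircle r = 3.75, A = 22.0893 cm², y = 7.09155 cm, Ī = 21.7049 cm⁴.
Centroid: ȳ = ΣA·y / ΣA = 4.2641 cm.
Transfer each piece to the horizontal axis through the centroid using Ī + A·d² with d = y − 4.2641:
  rectangular body: d = -1.5141 cm → contributes +198.55 cm⁴
  semicircular cap: d = 2.82745 cm → contributes +198.298 cm⁴
Total I = 396.847 cm⁴.
Radius of gyration: k = √(I/A) = √(396.847 / 63.3393) = 2.50308 cm.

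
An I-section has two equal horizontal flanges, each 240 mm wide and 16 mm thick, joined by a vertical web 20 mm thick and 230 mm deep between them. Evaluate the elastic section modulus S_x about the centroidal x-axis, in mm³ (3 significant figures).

S_x ≈ 1.04 × 10⁶ mm³

Treat the section as a set of non-overlapping primitives; coordinates are from the bounding-box lower-left.
Bottom flange: 240 × 16, A = 3 840 mm², y = 8 mm, Ī = 81 920 mm⁴.
Web: 20 × 230, A = 4 600 mm², y = 131 mm, Ī = 20 278 333 mm⁴.
Top flange: 240 × 16, A = 3 840 mm², y = 254 mm, Ī = 81 920 mm⁴.
By symmetry the centroid is at mid-height, ȳ = 131 mm.
Transfer each piece to the centroidal x-axis using Ī + A·d² with d = y − 131:
  bottom flange: d = -123 mm → contributes +58 177 280 mm⁴
  web: d = 0 mm → contributes +20 278 333 mm⁴
  top flange: d = 123 mm → contributes +58 177 280 mm⁴
Total I = 136 632 893 mm⁴.
Extreme fibre distance c = 131 mm; S = I/c = 1 042 999 mm³.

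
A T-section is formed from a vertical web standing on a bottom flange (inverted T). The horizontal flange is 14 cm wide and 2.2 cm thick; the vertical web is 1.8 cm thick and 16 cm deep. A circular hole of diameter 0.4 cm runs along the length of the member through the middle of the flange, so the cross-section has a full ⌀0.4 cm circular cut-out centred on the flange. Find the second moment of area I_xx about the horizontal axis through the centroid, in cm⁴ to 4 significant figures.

Decompose the section into non-overlapping parts with the origin at the bottom-left of its bounding rectangle.
Flange: 14 × 2.2, A = 30.8 cm², y = 1.1 cm, Ī = 12.4227 cm⁴.
Web: 1.8 × 16, A = 28.8 cm², y = 10.2 cm, Ī = 614.4 cm⁴.
Hole (subtracted): ⌀0.4, A = 0.125664 cm², y = 1.1 cm, Ī = 0.00125664 cm⁴.
Centroid: ȳ = ΣA·y / ΣA = 5.50661 cm.
Transfer each piece to the horizontal axis through the centroid using Ī + A·d² with d = y − 5.50661:
  flange: d = -4.40661 cm → contributes +610.503 cm⁴
  web: d = 4.69339 cm → contributes +1248.8 cm⁴
  hole: d = -4.40661 cm → contributes −2.44142 cm⁴
Total I = 1856.87 cm⁴.

I_xx ≈ 1857 cm⁴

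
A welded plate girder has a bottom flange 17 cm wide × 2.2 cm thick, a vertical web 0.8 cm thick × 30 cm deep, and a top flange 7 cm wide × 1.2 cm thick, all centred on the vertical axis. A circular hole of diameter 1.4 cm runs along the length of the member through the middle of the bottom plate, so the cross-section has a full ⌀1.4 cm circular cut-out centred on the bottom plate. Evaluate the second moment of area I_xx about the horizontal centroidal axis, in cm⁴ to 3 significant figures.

Treat the section as a set of non-overlapping primitives; coordinates are from the bounding-box lower-left.
Bottom plate: 17 × 2.2, A = 37.4 cm², y = 1.1 cm, Ī = 15.085 cm⁴.
Web plate: 0.8 × 30, A = 24 cm², y = 17.2 cm, Ī = 1 800 cm⁴.
Top plate: 7 × 1.2, A = 8.4 cm², y = 32.8 cm, Ī = 1.008 cm⁴.
Hole (subtracted): ⌀1.4, A = 1.5394 cm², y = 1.1 cm, Ī = 0.18857 cm⁴.
Centroid: ȳ = ΣA·y / ΣA = 10.662 cm.
Transfer each piece to the horizontal centroidal axis using Ī + A·d² with d = y − 10.662:
  bottom plate: d = -9.5616 cm → contributes +3434.3 cm⁴
  web plate: d = 6.5384 cm → contributes +2 826 cm⁴
  top plate: d = 22.138 cm → contributes +4117.9 cm⁴
  hole: d = -9.5616 cm → contributes −140.92 cm⁴
Total I = 10 237 cm⁴.

I_xx ≈ 1.02 × 10⁴ cm⁴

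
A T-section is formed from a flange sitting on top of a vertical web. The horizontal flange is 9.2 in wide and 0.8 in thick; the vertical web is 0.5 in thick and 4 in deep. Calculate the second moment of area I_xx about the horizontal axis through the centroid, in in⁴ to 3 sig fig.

Break the section into simple shapes (no overlaps), measuring from the bottom-left corner of the bounding box.
Flange: 9.2 × 0.8, A = 7.36 in², y = 4.4 in, Ī = 0.39253 in⁴.
Web: 0.5 × 4, A = 2 in², y = 2 in, Ī = 2.6667 in⁴.
Centroid: ȳ = ΣA·y / ΣA = 3.8872 in.
Transfer each piece to the horizontal axis through the centroid using Ī + A·d² with d = y − 3.8872:
  flange: d = 0.51282 in → contributes +2.3281 in⁴
  web: d = -1.8872 in → contributes +9.7896 in⁴
Total I = 12.118 in⁴.

I_xx ≈ 12.1 in⁴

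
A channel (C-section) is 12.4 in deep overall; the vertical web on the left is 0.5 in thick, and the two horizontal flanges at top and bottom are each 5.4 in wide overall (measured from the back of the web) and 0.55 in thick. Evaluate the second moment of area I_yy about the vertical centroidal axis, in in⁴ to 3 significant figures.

Treat the section as a set of non-overlapping primitives; coordinates are from the bounding-box lower-left.
Web: 0.5 × 12.4, A = 6.2 in², x = 0.25 in, Ī = 0.12917 in⁴.
Top flange (beyond web): 4.9 × 0.55, A = 2.695 in², x = 2.95 in, Ī = 5.3922 in⁴.
Bottom flange (beyond web): 4.9 × 0.55, A = 2.695 in², x = 2.95 in, Ī = 5.3922 in⁴.
Centroid: x̄ = ΣA·x / ΣA = 1.5057 in.
Transfer each piece to the vertical centroidal axis using Ī + A·d² with d = x − 1.5057:
  web: d = -1.2557 in → contributes +9.9045 in⁴
  top flange (beyond web): d = 1.4443 in → contributes +11.014 in⁴
  bottom flange (beyond web): d = 1.4443 in → contributes +11.014 in⁴
Total I = 31.933 in⁴.

I_yy ≈ 31.9 in⁴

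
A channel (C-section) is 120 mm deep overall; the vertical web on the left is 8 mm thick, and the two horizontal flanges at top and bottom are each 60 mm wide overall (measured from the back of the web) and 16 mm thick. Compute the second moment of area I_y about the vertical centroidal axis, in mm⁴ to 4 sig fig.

Split into non-overlapping primitives; take the origin at the lower-left of the bounding box.
Web: 8 × 120, A = 960 mm², x = 4 mm, Ī = 5 120 mm⁴.
Top flange (beyond web): 52 × 16, A = 832 mm², x = 34 mm, Ī = 187 477 mm⁴.
Bottom flange (beyond web): 52 × 16, A = 832 mm², x = 34 mm, Ī = 187 477 mm⁴.
Centroid: x̄ = ΣA·x / ΣA = 23.0244 mm.
Transfer each piece to the vertical centroidal axis using Ī + A·d² with d = x − 23.0244:
  web: d = -19.0244 mm → contributes +352 570 mm⁴
  top flange (beyond web): d = 10.9756 mm → contributes +287 703 mm⁴
  bottom flange (beyond web): d = 10.9756 mm → contributes +287 703 mm⁴
Total I = 927 977 mm⁴.

I_y ≈ 9.280 × 10⁵ mm⁴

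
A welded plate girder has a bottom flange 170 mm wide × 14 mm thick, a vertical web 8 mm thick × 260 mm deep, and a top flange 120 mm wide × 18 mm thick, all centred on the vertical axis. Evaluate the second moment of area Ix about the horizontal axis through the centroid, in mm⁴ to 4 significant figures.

Split into non-overlapping primitives; take the origin at the lower-left of the bounding box.
Bottom plate: 170 × 14, A = 2 380 mm², y = 7 mm, Ī = 38873.3 mm⁴.
Web plate: 8 × 260, A = 2 080 mm², y = 144 mm, Ī = 11 717 333 mm⁴.
Top plate: 120 × 18, A = 2 160 mm², y = 283 mm, Ī = 58 320 mm⁴.
Centroid: ȳ = ΣA·y / ΣA = 140.1 mm.
Transfer each piece to the horizontal axis through the centroid using Ī + A·d² with d = y − 140.1:
  bottom plate: d = -133.1 mm → contributes +42 201 834 mm⁴
  web plate: d = 3.9003 mm → contributes +11 748 975 mm⁴
  top plate: d = 142.9 mm → contributes +44 166 592 mm⁴
Total I = 98 117 401 mm⁴.

Ix ≈ 9.812 × 10⁷ mm⁴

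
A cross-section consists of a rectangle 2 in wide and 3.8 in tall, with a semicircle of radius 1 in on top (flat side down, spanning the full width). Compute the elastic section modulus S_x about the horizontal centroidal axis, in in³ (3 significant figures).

Decompose the section into non-overlapping parts with the origin at the bottom-left of its bounding rectangle.
Rectangular body: 2 × 3.8, A = 7.6 in², y = 1.9 in, Ī = 9.1453 in⁴.
Semicircular cap: semicircle r = 1, A = 1.5708 in², y = 4.2244 in, Ī = 0.10976 in⁴.
Centroid: ȳ = ΣA·y / ΣA = 2.2981 in.
Transfer each piece to the horizontal centroidal axis using Ī + A·d² with d = y − 2.2981:
  rectangular body: d = -0.39813 in → contributes +10.35 in⁴
  semicircular cap: d = 1.9263 in → contributes +5.9383 in⁴
Total I = 16.288 in⁴.
Extreme fibre distance c = 2.5019 in; S = I/c = 6.5105 in³.

S_x ≈ 6.51 in³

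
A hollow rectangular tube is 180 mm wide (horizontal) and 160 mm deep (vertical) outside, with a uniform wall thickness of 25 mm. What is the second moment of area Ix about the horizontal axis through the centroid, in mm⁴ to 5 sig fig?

Split into non-overlapping primitives; take the origin at the lower-left of the bounding box.
Outer rectangle: 180 × 160, A = 28 800 mm², y = 80 mm, Ī = 61 440 000 mm⁴.
Inner void (subtracted): 130 × 110, A = 14 300 mm², y = 80 mm, Ī = 14 419 167 mm⁴.
By symmetry the centroid is at mid-height, ȳ = 80 mm.
All pieces are centred on the horizontal axis through the centroid, so I = ΣĪ (holes subtracted) = 47 020 833 mm⁴.

Ix ≈ 4.7021 × 10⁷ mm⁴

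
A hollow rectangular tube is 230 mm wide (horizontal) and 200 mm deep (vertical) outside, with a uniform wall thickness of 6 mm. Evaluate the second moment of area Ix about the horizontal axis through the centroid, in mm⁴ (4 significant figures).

Ix ≈ 3.262 × 10⁷ mm⁴

Decompose the section into non-overlapping parts with the origin at the bottom-left of its bounding rectangle.
Outer rectangle: 230 × 200, A = 46 000 mm², y = 100 mm, Ī = 153 333 333 mm⁴.
Inner void (subtracted): 218 × 188, A = 40 984 mm², y = 100 mm, Ī = 120 711 541 mm⁴.
By symmetry the centroid is at mid-height, ȳ = 100 mm.
All pieces are centred on the horizontal axis through the centroid, so I = ΣĪ (holes subtracted) = 32 621 792 mm⁴.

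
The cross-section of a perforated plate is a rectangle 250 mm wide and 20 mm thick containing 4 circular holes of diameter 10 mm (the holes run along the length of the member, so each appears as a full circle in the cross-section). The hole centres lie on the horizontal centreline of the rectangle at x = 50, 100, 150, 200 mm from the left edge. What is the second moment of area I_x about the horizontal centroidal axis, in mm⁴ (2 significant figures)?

I_x ≈ 1.6 × 10⁵ mm⁴

Split into non-overlapping primitives; take the origin at the lower-left of the bounding box.
Plate: 250 × 20, A = 5 000 mm², y = 10 mm, Ī = 166 667 mm⁴.
Hole 1 (subtracted): ⌀10, A = 78.54 mm², y = 10 mm, Ī = 490.9 mm⁴.
Hole 2 (subtracted): ⌀10, A = 78.54 mm², y = 10 mm, Ī = 490.9 mm⁴.
Hole 3 (subtracted): ⌀10, A = 78.54 mm², y = 10 mm, Ī = 490.9 mm⁴.
Hole 4 (subtracted): ⌀10, A = 78.54 mm², y = 10 mm, Ī = 490.9 mm⁴.
By symmetry the centroid is at mid-height, ȳ = 10 mm.
All pieces are centred on the horizontal centroidal axis, so I = ΣĪ (holes subtracted) = 164 703 mm⁴.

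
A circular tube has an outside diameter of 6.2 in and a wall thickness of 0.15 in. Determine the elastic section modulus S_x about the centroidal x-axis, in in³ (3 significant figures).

Treat the section as a set of non-overlapping primitives; coordinates are from the bounding-box lower-left.
Outer circle: ⌀6.2, A = 30.191 in², y = 3.1 in, Ī = 72.533 in⁴.
Bore (subtracted): ⌀5.9, A = 27.34 in², y = 3.1 in, Ī = 59.481 in⁴.
By symmetry the centroid is at mid-height, ȳ = 3.1 in.
All pieces are centred on the centroidal x-axis, so I = ΣĪ (holes subtracted) = 13.052 in⁴.
Extreme fibre distance c = 3.1 in; S = I/c = 4.2104 in³.

S_x ≈ 4.21 in³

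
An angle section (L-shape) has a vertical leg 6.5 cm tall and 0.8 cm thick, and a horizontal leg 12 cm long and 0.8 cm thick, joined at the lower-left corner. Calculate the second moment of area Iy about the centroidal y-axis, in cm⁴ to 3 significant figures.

Treat the section as a set of non-overlapping primitives; coordinates are from the bounding-box lower-left.
Vertical leg: 0.8 × 6.5, A = 5.2 cm², x = 0.4 cm, Ī = 0.27733 cm⁴.
Horizontal leg (remainder): 11.2 × 0.8, A = 8.96 cm², x = 6.4 cm, Ī = 93.662 cm⁴.
Centroid: x̄ = ΣA·x / ΣA = 4.1966 cm.
Transfer each piece to the centroidal y-axis using Ī + A·d² with d = x − 4.1966:
  vertical leg: d = -3.7966 cm → contributes +75.231 cm⁴
  horizontal leg (remainder): d = 2.2034 cm → contributes +137.16 cm⁴
Total I = 212.39 cm⁴.

Iy ≈ 212 cm⁴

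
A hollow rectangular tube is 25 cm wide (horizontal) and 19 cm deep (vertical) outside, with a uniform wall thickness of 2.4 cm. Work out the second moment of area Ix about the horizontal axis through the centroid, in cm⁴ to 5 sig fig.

Break the section into simple shapes (no overlaps), measuring from the bottom-left corner of the bounding box.
Outer rectangle: 25 × 19, A = 475 cm², y = 9.5 cm, Ī = 14289.58 cm⁴.
Inner void (subtracted): 20.2 × 14.2, A = 286.84 cm², y = 9.5 cm, Ī = 4819.868 cm⁴.
By symmetry the centroid is at mid-height, ȳ = 9.5 cm.
All pieces are centred on the horizontal axis through the centroid, so I = ΣĪ (holes subtracted) = 9469.715 cm⁴.

Ix ≈ 9469.7 cm⁴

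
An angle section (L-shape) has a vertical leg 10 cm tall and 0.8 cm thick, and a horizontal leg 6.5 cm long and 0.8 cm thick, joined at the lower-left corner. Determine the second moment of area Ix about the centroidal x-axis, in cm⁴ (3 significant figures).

Split into non-overlapping primitives; take the origin at the lower-left of the bounding box.
Vertical leg: 0.8 × 10, A = 8 cm², y = 5 cm, Ī = 66.667 cm⁴.
Horizontal leg (remainder): 5.7 × 0.8, A = 4.56 cm², y = 0.4 cm, Ī = 0.2432 cm⁴.
Centroid: ȳ = ΣA·y / ΣA = 3.3299 cm.
Transfer each piece to the centroidal x-axis using Ī + A·d² with d = y − 3.3299:
  vertical leg: d = 1.6701 cm → contributes +88.98 cm⁴
  horizontal leg (remainder): d = -2.9299 cm → contributes +39.389 cm⁴
Total I = 128.37 cm⁴.

Ix ≈ 128 cm⁴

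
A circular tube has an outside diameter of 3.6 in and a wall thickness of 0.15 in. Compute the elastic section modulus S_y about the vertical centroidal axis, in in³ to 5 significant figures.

Break the section into simple shapes (no overlaps), measuring from the bottom-left corner of the bounding box.
Outer circle: ⌀3.6, A = 10.17876 in², x = 1.8 in, Ī = 8.244796 in⁴.
Bore (subtracted): ⌀3.3, A = 8.552986 in², x = 1.8 in, Ī = 5.821376 in⁴.
By symmetry the centroid is at mid-width, x̄ = 1.8 in.
All pieces are centred on the vertical centroidal axis, so I = ΣĪ (holes subtracted) = 2.42342 in⁴.
Extreme fibre distance c = 1.8 in; S = I/c = 1.346344 in³.

S_y ≈ 1.3463 in³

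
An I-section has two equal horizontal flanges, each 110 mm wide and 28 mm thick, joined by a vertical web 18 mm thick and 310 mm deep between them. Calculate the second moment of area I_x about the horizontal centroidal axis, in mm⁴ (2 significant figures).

Break the section into simple shapes (no overlaps), measuring from the bottom-left corner of the bounding box.
Bottom flange: 110 × 28, A = 3 080 mm², y = 14 mm, Ī = 201 227 mm⁴.
Web: 18 × 310, A = 5 580 mm², y = 183 mm, Ī = 44 686 500 mm⁴.
Top flange: 110 × 28, A = 3 080 mm², y = 352 mm, Ī = 201 227 mm⁴.
By symmetry the centroid is at mid-height, ȳ = 183 mm.
Transfer each piece to the horizontal centroidal axis using Ī + A·d² with d = y − 183:
  bottom flange: d = -169 mm → contributes +88 169 107 mm⁴
  web: d = 0 mm → contributes +44 686 500 mm⁴
  top flange: d = 169 mm → contributes +88 169 107 mm⁴
Total I = 221 024 713 mm⁴.

I_x ≈ 2.2 × 10⁸ mm⁴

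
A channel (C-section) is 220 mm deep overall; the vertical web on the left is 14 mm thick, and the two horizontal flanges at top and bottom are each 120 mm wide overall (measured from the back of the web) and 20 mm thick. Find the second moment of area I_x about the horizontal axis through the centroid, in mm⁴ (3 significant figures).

Break the section into simple shapes (no overlaps), measuring from the bottom-left corner of the bounding box.
Web: 14 × 220, A = 3 080 mm², y = 110 mm, Ī = 12 422 667 mm⁴.
Top flange (beyond web): 106 × 20, A = 2 120 mm², y = 210 mm, Ī = 70 667 mm⁴.
Bottom flange (beyond web): 106 × 20, A = 2 120 mm², y = 10 mm, Ī = 70 667 mm⁴.
By symmetry the centroid is at mid-height, ȳ = 110 mm.
Transfer each piece to the horizontal axis through the centroid using Ī + A·d² with d = y − 110:
  web: d = 0 mm → contributes +12 422 667 mm⁴
  top flange (beyond web): d = 100 mm → contributes +21 270 667 mm⁴
  bottom flange (beyond web): d = -100 mm → contributes +21 270 667 mm⁴
Total I = 54 964 000 mm⁴.

I_x ≈ 5.50 × 10⁷ mm⁴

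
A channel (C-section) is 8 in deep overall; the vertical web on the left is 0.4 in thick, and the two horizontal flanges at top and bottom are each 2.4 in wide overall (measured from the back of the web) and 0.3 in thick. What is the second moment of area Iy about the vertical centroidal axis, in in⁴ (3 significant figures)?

Break the section into simple shapes (no overlaps), measuring from the bottom-left corner of the bounding box.
Web: 0.4 × 8, A = 3.2 in², x = 0.2 in, Ī = 0.042667 in⁴.
Top flange (beyond web): 2 × 0.3, A = 0.6 in², x = 1.4 in, Ī = 0.2 in⁴.
Bottom flange (beyond web): 2 × 0.3, A = 0.6 in², x = 1.4 in, Ī = 0.2 in⁴.
Centroid: x̄ = ΣA·x / ΣA = 0.52727 in.
Transfer each piece to the vertical centroidal axis using Ī + A·d² with d = x − 0.52727:
  web: d = -0.32727 in → contributes +0.38541 in⁴
  top flange (beyond web): d = 0.87273 in → contributes +0.65699 in⁴
  bottom flange (beyond web): d = 0.87273 in → contributes +0.65699 in⁴
Total I = 1.6994 in⁴.

Iy ≈ 1.70 in⁴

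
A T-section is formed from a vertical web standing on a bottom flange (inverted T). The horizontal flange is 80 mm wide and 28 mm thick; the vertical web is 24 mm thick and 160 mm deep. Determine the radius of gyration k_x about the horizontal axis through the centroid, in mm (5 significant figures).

k_x ≈ 58.545 mm

Decompose the section into non-overlapping parts with the origin at the bottom-left of its bounding rectangle.
Flange: 80 × 28, A = 2 240 mm², y = 14 mm, Ī = 146346.7 mm⁴.
Web: 24 × 160, A = 3 840 mm², y = 108 mm, Ī = 8 192 000 mm⁴.
Centroid: ȳ = ΣA·y / ΣA = 73.36842 mm.
Transfer each piece to the horizontal axis through the centroid using Ī + A·d² with d = y − 73.36842:
  flange: d = -59.36842 mm → contributes +8 041 472 mm⁴
  web: d = 34.63158 mm → contributes +12 797 490 mm⁴
Total I = 20 838 961 mm⁴.
Radius of gyration: k = √(I/A) = √(20 838 961 / 6 080) = 58.54452 mm.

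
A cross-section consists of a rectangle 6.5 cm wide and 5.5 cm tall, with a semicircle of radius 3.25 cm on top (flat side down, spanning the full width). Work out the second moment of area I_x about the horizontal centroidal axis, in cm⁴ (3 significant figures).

Break the section into simple shapes (no overlaps), measuring from the bottom-left corner of the bounding box.
Rectangular body: 6.5 × 5.5, A = 35.75 cm², y = 2.75 cm, Ī = 90.12 cm⁴.
Semicircular cap: semicircle r = 3.25, A = 16.592 cm², y = 6.8793 cm, Ī = 12.245 cm⁴.
Centroid: ȳ = ΣA·y / ΣA = 4.0589 cm.
Transfer each piece to the horizontal centroidal axis using Ī + A·d² with d = y − 4.0589:
  rectangular body: d = -1.3089 cm → contributes +151.37 cm⁴
  semicircular cap: d = 2.8204 cm → contributes +144.23 cm⁴
Total I = 295.6 cm⁴.

I_x ≈ 296 cm⁴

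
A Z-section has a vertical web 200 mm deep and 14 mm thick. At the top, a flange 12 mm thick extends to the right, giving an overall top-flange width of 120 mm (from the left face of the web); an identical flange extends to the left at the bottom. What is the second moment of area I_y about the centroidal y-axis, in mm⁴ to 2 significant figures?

Treat the section as a set of non-overlapping primitives; coordinates are from the bounding-box lower-left.
Web: 14 × 200, A = 2 800 mm², x = 113 mm, Ī = 45 733 mm⁴.
Top flange (beyond web): 106 × 12, A = 1 272 mm², x = 173 mm, Ī = 1 191 016 mm⁴.
Bottom flange (beyond web): 106 × 12, A = 1 272 mm², x = 53 mm, Ī = 1 191 016 mm⁴.
Centroid: x̄ = ΣA·x / ΣA = 113 mm.
Transfer each piece to the centroidal y-axis using Ī + A·d² with d = x − 113:
  web: d = 0 mm → contributes +45 733 mm⁴
  top flange (beyond web): d = 60 mm → contributes +5 770 216 mm⁴
  bottom flange (beyond web): d = -60 mm → contributes +5 770 216 mm⁴
Total I = 11 586 165 mm⁴.

I_y ≈ 1.2 × 10⁷ mm⁴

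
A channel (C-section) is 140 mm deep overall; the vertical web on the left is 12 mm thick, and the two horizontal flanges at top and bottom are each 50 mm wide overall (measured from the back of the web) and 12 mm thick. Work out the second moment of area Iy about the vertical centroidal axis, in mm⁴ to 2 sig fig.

Iy ≈ 5.0 × 10⁵ mm⁴

Treat the section as a set of non-overlapping primitives; coordinates are from the bounding-box lower-left.
Web: 12 × 140, A = 1 680 mm², x = 6 mm, Ī = 20 160 mm⁴.
Top flange (beyond web): 38 × 12, A = 456 mm², x = 31 mm, Ī = 54 872 mm⁴.
Bottom flange (beyond web): 38 × 12, A = 456 mm², x = 31 mm, Ī = 54 872 mm⁴.
Centroid: x̄ = ΣA·x / ΣA = 14.8 mm.
Transfer each piece to the vertical centroidal axis using Ī + A·d² with d = x − 14.8:
  web: d = -8.796 mm → contributes +150 150 mm⁴
  top flange (beyond web): d = 16.2 mm → contributes +174 599 mm⁴
  bottom flange (beyond web): d = 16.2 mm → contributes +174 599 mm⁴
Total I = 499 348 mm⁴.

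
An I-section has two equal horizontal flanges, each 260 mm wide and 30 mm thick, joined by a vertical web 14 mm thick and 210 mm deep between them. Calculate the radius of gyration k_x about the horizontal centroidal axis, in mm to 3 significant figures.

k_x ≈ 113 mm

Split into non-overlapping primitives; take the origin at the lower-left of the bounding box.
Bottom flange: 260 × 30, A = 7 800 mm², y = 15 mm, Ī = 585 000 mm⁴.
Web: 14 × 210, A = 2 940 mm², y = 135 mm, Ī = 10 804 500 mm⁴.
Top flange: 260 × 30, A = 7 800 mm², y = 255 mm, Ī = 585 000 mm⁴.
By symmetry the centroid is at mid-height, ȳ = 135 mm.
Transfer each piece to the horizontal centroidal axis using Ī + A·d² with d = y − 135:
  bottom flange: d = -120 mm → contributes +112 905 000 mm⁴
  web: d = 0 mm → contributes +10 804 500 mm⁴
  top flange: d = 120 mm → contributes +112 905 000 mm⁴
Total I = 236 614 500 mm⁴.
Radius of gyration: k = √(I/A) = √(236 614 500 / 18 540) = 112.97 mm.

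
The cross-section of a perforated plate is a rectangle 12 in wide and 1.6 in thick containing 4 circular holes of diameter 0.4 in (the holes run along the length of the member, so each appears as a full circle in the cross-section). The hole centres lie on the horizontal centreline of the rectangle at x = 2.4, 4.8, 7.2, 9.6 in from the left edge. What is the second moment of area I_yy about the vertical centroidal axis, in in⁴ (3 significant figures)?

Decompose the section into non-overlapping parts with the origin at the bottom-left of its bounding rectangle.
Plate: 12 × 1.6, A = 19.2 in², x = 6 in, Ī = 230.4 in⁴.
Hole 1 (subtracted): ⌀0.4, A = 0.12566 in², x = 2.4 in, Ī = 0.0012566 in⁴.
Hole 2 (subtracted): ⌀0.4, A = 0.12566 in², x = 4.8 in, Ī = 0.0012566 in⁴.
Hole 3 (subtracted): ⌀0.4, A = 0.12566 in², x = 7.2 in, Ī = 0.0012566 in⁴.
Hole 4 (subtracted): ⌀0.4, A = 0.12566 in², x = 9.6 in, Ī = 0.0012566 in⁴.
By symmetry the centroid is at mid-width, x̄ = 6 in.
Transfer each piece to the vertical centroidal axis using Ī + A·d² with d = x − 6:
  plate: d = 0 in → contributes +230.4 in⁴
  hole 1: d = -3.6 in → contributes −1.6299 in⁴
  hole 2: d = -1.2 in → contributes −0.18221 in⁴
  hole 3: d = 1.2 in → contributes −0.18221 in⁴
  hole 4: d = 3.6 in → contributes −1.6299 in⁴
Total I = 226.78 in⁴.

I_yy ≈ 227 in⁴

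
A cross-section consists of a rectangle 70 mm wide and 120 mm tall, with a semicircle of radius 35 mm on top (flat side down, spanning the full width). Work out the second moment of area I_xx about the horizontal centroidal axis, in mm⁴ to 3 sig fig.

Decompose the section into non-overlapping parts with the origin at the bottom-left of its bounding rectangle.
Rectangular body: 70 × 120, A = 8 400 mm², y = 60 mm, Ī = 10 080 000 mm⁴.
Semicircular cap: semicircle r = 35, A = 1924.2 mm², y = 134.85 mm, Ī = 164 704 mm⁴.
Centroid: ȳ = ΣA·y / ΣA = 73.951 mm.
Transfer each piece to the horizontal centroidal axis using Ī + A·d² with d = y − 73.951:
  rectangular body: d = -13.951 mm → contributes +11 714 977 mm⁴
  semicircular cap: d = 60.903 mm → contributes +7 302 021 mm⁴
Total I = 19 016 997 mm⁴.

I_xx ≈ 1.90 × 10⁷ mm⁴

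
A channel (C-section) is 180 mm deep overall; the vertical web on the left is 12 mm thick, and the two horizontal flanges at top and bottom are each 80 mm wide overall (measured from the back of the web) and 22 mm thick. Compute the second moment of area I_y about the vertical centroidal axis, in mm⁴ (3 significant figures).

Split into non-overlapping primitives; take the origin at the lower-left of the bounding box.
Web: 12 × 180, A = 2 160 mm², x = 6 mm, Ī = 25 920 mm⁴.
Top flange (beyond web): 68 × 22, A = 1 496 mm², x = 46 mm, Ī = 576 459 mm⁴.
Bottom flange (beyond web): 68 × 22, A = 1 496 mm², x = 46 mm, Ī = 576 459 mm⁴.
Centroid: x̄ = ΣA·x / ΣA = 29.23 mm.
Transfer each piece to the vertical centroidal axis using Ī + A·d² with d = x − 29.23:
  web: d = -23.23 mm → contributes +1 191 508 mm⁴
  top flange (beyond web): d = 16.77 mm → contributes +997 192 mm⁴
  bottom flange (beyond web): d = 16.77 mm → contributes +997 192 mm⁴
Total I = 3 185 893 mm⁴.

I_y ≈ 3.19 × 10⁶ mm⁴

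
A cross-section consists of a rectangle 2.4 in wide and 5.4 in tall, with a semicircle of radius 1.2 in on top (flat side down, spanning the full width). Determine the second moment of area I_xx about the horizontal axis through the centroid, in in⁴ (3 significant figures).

I_xx ≈ 51.6 in⁴

Break the section into simple shapes (no overlaps), measuring from the bottom-left corner of the bounding box.
Rectangular body: 2.4 × 5.4, A = 12.96 in², y = 2.7 in, Ī = 31.493 in⁴.
Semicircular cap: semicircle r = 1.2, A = 2.2619 in², y = 5.9093 in, Ī = 0.22759 in⁴.
Centroid: ȳ = ΣA·y / ΣA = 3.1769 in.
Transfer each piece to the horizontal axis through the centroid using Ī + A·d² with d = y − 3.1769:
  rectangular body: d = -0.47689 in → contributes +34.44 in⁴
  semicircular cap: d = 2.7324 in → contributes +17.115 in⁴
Total I = 51.556 in⁴.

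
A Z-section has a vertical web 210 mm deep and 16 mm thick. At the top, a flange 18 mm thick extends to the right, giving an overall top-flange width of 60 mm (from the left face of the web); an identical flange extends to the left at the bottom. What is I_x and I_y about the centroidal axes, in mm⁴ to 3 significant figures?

Treat the section as a set of non-overlapping primitives; coordinates are from the bounding-box lower-left.
Web: 16 × 210, A = 3 360 mm², y = 105 mm, Ī = 12 348 000 mm⁴.
Top flange (beyond web): 44 × 18, A = 792 mm², y = 201 mm, Ī = 21 384 mm⁴.
Bottom flange (beyond web): 44 × 18, A = 792 mm², y = 9 mm, Ī = 21 384 mm⁴.
Centroid: ȳ = ΣA·y / ΣA = 105 mm.
Transfer each piece to the centroidal x-axis using Ī + A·d² with d = y − 105:
  web: d = 0 mm → contributes +12 348 000 mm⁴
  top flange (beyond web): d = 96 mm → contributes +7 320 456 mm⁴
  bottom flange (beyond web): d = -96 mm → contributes +7 320 456 mm⁴
Total I = 26 988 912 mm⁴.
For the y-axis: x̄ = 52 mm.
Repeating about the centroidal y-axis gives I_y = 1 752 832 mm⁴.

I_x ≈ 2.70 × 10⁷ mm⁴, I_y ≈ 1.75 × 10⁶ mm⁴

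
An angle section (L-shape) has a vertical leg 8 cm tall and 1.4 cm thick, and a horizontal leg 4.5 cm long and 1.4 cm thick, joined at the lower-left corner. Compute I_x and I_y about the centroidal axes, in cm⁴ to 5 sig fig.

I_x ≈ 94.505 cm⁴, I_y ≈ 21.140 cm⁴

Treat the section as a set of non-overlapping primitives; coordinates are from the bounding-box lower-left.
Vertical leg: 1.4 × 8, A = 11.2 cm², y = 4 cm, Ī = 59.73333 cm⁴.
Horizontal leg (remainder): 3.1 × 1.4, A = 4.34 cm², y = 0.7 cm, Ī = 0.7088667 cm⁴.
Centroid: ȳ = ΣA·y / ΣA = 3.078378 cm.
Transfer each piece to the centroidal x-axis using Ī + A·d² with d = y − 3.078378:
  vertical leg: d = 0.9216216 cm → contributes +69.24646 cm⁴
  horizontal leg (remainder): d = -2.378378 cm → contributes +25.25887 cm⁴
Total I = 94.50534 cm⁴.
For the y-axis: x̄ = 1.328378 cm.
Repeating about the centroidal y-axis gives I_y = 21.14009 cm⁴.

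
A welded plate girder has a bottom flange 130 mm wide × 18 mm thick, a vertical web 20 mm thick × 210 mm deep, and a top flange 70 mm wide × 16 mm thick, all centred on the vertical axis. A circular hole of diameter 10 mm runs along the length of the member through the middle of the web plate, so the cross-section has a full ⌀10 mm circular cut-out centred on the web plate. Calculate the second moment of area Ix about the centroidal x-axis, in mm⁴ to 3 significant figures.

Ix ≈ 5.76 × 10⁷ mm⁴

Break the section into simple shapes (no overlaps), measuring from the bottom-left corner of the bounding box.
Bottom plate: 130 × 18, A = 2 340 mm², y = 9 mm, Ī = 63 180 mm⁴.
Web plate: 20 × 210, A = 4 200 mm², y = 123 mm, Ī = 15 435 000 mm⁴.
Top plate: 70 × 16, A = 1 120 mm², y = 236 mm, Ī = 23 893 mm⁴.
Hole (subtracted): ⌀10, A = 78.54 mm², y = 123 mm, Ī = 490.87 mm⁴.
Centroid: ȳ = ΣA·y / ΣA = 104.51 mm.
Transfer each piece to the centroidal x-axis using Ī + A·d² with d = y − 104.51:
  bottom plate: d = -95.508 mm → contributes +21 407 926 mm⁴
  web plate: d = 18.492 mm → contributes +16 871 282 mm⁴
  top plate: d = 131.49 mm → contributes +19 388 998 mm⁴
  hole: d = 18.492 mm → contributes −27 349 mm⁴
Total I = 57 640 857 mm⁴.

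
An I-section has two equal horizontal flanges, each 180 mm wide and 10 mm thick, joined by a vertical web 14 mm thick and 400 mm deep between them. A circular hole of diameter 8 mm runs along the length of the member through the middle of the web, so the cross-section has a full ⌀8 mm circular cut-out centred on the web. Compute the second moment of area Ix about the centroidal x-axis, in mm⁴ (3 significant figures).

Ix ≈ 2.26 × 10⁸ mm⁴

Decompose the section into non-overlapping parts with the origin at the bottom-left of its bounding rectangle.
Bottom flange: 180 × 10, A = 1 800 mm², y = 5 mm, Ī = 15 000 mm⁴.
Web: 14 × 400, A = 5 600 mm², y = 210 mm, Ī = 74 666 667 mm⁴.
Top flange: 180 × 10, A = 1 800 mm², y = 415 mm, Ī = 15 000 mm⁴.
Hole (subtracted): ⌀8, A = 50.265 mm², y = 210 mm, Ī = 201.06 mm⁴.
By symmetry the centroid is at mid-height, ȳ = 210 mm.
Transfer each piece to the centroidal x-axis using Ī + A·d² with d = y − 210:
  bottom flange: d = -205 mm → contributes +75 660 000 mm⁴
  web: d = 0 mm → contributes +74 666 667 mm⁴
  top flange: d = 205 mm → contributes +75 660 000 mm⁴
  hole: d = 0 mm → contributes −201.06 mm⁴
Total I = 225 986 466 mm⁴.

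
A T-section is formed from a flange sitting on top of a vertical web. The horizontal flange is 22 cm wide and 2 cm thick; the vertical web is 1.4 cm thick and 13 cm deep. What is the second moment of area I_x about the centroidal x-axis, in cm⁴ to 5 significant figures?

Split into non-overlapping primitives; take the origin at the lower-left of the bounding box.
Flange: 22 × 2, A = 44 cm², y = 14 cm, Ī = 14.66667 cm⁴.
Web: 1.4 × 13, A = 18.2 cm², y = 6.5 cm, Ī = 256.3167 cm⁴.
Centroid: ȳ = ΣA·y / ΣA = 11.80547 cm.
Transfer each piece to the centroidal x-axis using Ī + A·d² with d = y − 11.80547:
  flange: d = 2.194534 cm → contributes +226.5697 cm⁴
  web: d = -5.305466 cm → contributes +768.6098 cm⁴
Total I = 995.1795 cm⁴.

I_x ≈ 995.18 cm⁴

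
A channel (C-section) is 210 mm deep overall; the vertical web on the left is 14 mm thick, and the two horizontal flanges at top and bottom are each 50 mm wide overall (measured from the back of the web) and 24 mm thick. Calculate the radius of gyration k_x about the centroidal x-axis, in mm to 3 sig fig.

k_x ≈ 74.4 mm

Split into non-overlapping primitives; take the origin at the lower-left of the bounding box.
Web: 14 × 210, A = 2 940 mm², y = 105 mm, Ī = 10 804 500 mm⁴.
Top flange (beyond web): 36 × 24, A = 864 mm², y = 198 mm, Ī = 41 472 mm⁴.
Bottom flange (beyond web): 36 × 24, A = 864 mm², y = 12 mm, Ī = 41 472 mm⁴.
By symmetry the centroid is at mid-height, ȳ = 105 mm.
Transfer each piece to the centroidal x-axis using Ī + A·d² with d = y − 105:
  web: d = 0 mm → contributes +10 804 500 mm⁴
  top flange (beyond web): d = 93 mm → contributes +7 514 208 mm⁴
  bottom flange (beyond web): d = -93 mm → contributes +7 514 208 mm⁴
Total I = 25 832 916 mm⁴.
Radius of gyration: k = √(I/A) = √(25 832 916 / 4 668) = 74.391 mm.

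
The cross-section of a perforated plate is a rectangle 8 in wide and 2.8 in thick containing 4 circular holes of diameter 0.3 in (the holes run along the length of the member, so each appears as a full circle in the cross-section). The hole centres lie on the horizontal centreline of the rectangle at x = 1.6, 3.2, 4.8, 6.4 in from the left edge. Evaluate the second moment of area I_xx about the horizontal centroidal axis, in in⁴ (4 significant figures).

Break the section into simple shapes (no overlaps), measuring from the bottom-left corner of the bounding box.
Plate: 8 × 2.8, A = 22.4 in², y = 1.4 in, Ī = 14.6347 in⁴.
Hole 1 (subtracted): ⌀0.3, A = 0.0706858 in², y = 1.4 in, Ī = 0.000397608 in⁴.
Hole 2 (subtracted): ⌀0.3, A = 0.0706858 in², y = 1.4 in, Ī = 0.000397608 in⁴.
Hole 3 (subtracted): ⌀0.3, A = 0.0706858 in², y = 1.4 in, Ī = 0.000397608 in⁴.
Hole 4 (subtracted): ⌀0.3, A = 0.0706858 in², y = 1.4 in, Ī = 0.000397608 in⁴.
By symmetry the centroid is at mid-height, ȳ = 1.4 in.
All pieces are centred on the horizontal centroidal axis, so I = ΣĪ (holes subtracted) = 14.6331 in⁴.

I_xx ≈ 14.63 in⁴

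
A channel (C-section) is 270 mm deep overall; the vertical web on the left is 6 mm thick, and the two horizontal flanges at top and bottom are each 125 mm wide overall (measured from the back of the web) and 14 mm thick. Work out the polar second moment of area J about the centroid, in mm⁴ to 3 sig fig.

Split into non-overlapping primitives; take the origin at the lower-left of the bounding box.
Web: 6 × 270, A = 1 620 mm², y = 135 mm, Ī = 9 841 500 mm⁴.
Top flange (beyond web): 119 × 14, A = 1 666 mm², y = 263 mm, Ī = 27 211 mm⁴.
Bottom flange (beyond web): 119 × 14, A = 1 666 mm², y = 7 mm, Ī = 27 211 mm⁴.
By symmetry the centroid is at mid-height, ȳ = 135 mm.
Transfer each piece to the centroidal x-axis using Ī + A·d² with d = y − 135:
  web: d = 0 mm → contributes +9 841 500 mm⁴
  top flange (beyond web): d = 128 mm → contributes +27 322 955 mm⁴
  bottom flange (beyond web): d = -128 mm → contributes +27 322 955 mm⁴
Total I = 64 487 411 mm⁴.
For the y-axis: x̄ = 45.054 mm.
Repeating about the centroidal y-axis gives I_y = 8 194 836 mm⁴.
Polar second moment: J = I_x + I_y = 72 682 247 mm⁴.

J ≈ 7.27 × 10⁷ mm⁴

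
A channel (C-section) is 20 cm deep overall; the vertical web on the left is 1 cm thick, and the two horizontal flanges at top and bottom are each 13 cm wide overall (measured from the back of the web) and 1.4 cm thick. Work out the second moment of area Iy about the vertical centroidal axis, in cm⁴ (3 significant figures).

Split into non-overlapping primitives; take the origin at the lower-left of the bounding box.
Web: 1 × 20, A = 20 cm², x = 0.5 cm, Ī = 1.6667 cm⁴.
Top flange (beyond web): 12 × 1.4, A = 16.8 cm², x = 7 cm, Ī = 201.6 cm⁴.
Bottom flange (beyond web): 12 × 1.4, A = 16.8 cm², x = 7 cm, Ī = 201.6 cm⁴.
Centroid: x̄ = ΣA·x / ΣA = 4.5746 cm.
Transfer each piece to the vertical centroidal axis using Ī + A·d² with d = x − 4.5746:
  web: d = -4.0746 cm → contributes +333.72 cm⁴
  top flange (beyond web): d = 2.4254 cm → contributes +300.42 cm⁴
  bottom flange (beyond web): d = 2.4254 cm → contributes +300.42 cm⁴
Total I = 934.57 cm⁴.

Iy ≈ 935 cm⁴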